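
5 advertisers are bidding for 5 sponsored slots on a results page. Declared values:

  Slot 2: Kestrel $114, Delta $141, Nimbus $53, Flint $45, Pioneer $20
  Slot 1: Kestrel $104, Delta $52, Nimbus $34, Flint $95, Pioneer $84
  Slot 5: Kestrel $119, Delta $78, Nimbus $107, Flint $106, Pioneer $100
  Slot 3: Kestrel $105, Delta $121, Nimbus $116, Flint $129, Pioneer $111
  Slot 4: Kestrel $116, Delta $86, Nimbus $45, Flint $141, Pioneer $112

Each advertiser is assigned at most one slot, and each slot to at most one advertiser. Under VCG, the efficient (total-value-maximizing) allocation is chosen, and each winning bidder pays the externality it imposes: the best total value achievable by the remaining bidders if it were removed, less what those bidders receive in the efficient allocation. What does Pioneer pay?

Efficient allocation: Kestrel→Slot 1 ($104), Delta→Slot 2 ($141), Nimbus→Slot 5 ($107), Flint→Slot 4 ($141), Pioneer→Slot 3 ($111); total welfare W = $604.
Pioneer receives Slot 3 at value $111, so the others get W − 111 = $493.
Without Pioneer: best allocation of the remaining 4 bidders over all 5 slots is Kestrel→Slot 5 ($119), Delta→Slot 2 ($141), Nimbus→Slot 3 ($116), Flint→Slot 4 ($141), total $517.
VCG payment = (others' best without Pioneer) − (others' welfare with Pioneer) = 517 − 493 = $24.

Pioneer pays $24.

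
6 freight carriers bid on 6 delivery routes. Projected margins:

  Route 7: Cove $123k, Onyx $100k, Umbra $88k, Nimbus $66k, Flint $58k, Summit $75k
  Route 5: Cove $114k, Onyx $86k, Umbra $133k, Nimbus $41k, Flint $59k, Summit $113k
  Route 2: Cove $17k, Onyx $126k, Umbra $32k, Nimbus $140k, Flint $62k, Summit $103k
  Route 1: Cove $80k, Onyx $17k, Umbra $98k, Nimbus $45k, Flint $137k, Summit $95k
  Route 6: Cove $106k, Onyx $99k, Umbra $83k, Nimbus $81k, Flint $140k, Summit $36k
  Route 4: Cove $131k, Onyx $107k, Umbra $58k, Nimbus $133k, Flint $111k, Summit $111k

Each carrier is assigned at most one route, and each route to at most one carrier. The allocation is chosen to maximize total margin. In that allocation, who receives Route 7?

This is a one-to-one assignment (maximum-weight bipartite matching).
Optimal: Cove→Route 7 ($123k), Onyx→Route 2 ($126k), Umbra→Route 5 ($133k), Nimbus→Route 4 ($133k), Flint→Route 6 ($140k), Summit→Route 1 ($95k) — total 123+126+133+133+140+95 = $750k.
Row-greedy (each carrier in turn takes its best remaining route) gives $683k, worse by 67.
Swapping Cove↔Flint (Cove→Route 6 $106k, Flint→Route 7 $58k) loses 99.
Every other assignment is strictly worse.
Cove's own top route is Route 4 ($131k), but forcing Cove→Route 4 and reassigning the rest optimally gives only $739k — worse by 11.

Cove receives Route 7.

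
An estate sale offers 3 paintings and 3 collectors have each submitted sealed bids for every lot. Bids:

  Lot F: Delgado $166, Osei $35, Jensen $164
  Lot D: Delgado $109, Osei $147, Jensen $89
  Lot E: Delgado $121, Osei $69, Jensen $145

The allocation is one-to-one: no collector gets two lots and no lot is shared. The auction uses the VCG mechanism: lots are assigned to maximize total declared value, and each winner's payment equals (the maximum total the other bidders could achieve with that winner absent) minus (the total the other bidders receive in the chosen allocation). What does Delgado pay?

Delgado pays $19.

Efficient allocation: Delgado→Lot F ($166), Osei→Lot D ($147), Jensen→Lot E ($145); total welfare W = $458.
Delgado receives Lot F at value $166, so the others get W − 166 = $292.
Without Delgado: best allocation of the remaining 2 bidders over all 3 lots is Osei→Lot D ($147), Jensen→Lot F ($164), total $311.
VCG payment = (others' best without Delgado) − (others' welfare with Delgado) = 311 − 292 = $19.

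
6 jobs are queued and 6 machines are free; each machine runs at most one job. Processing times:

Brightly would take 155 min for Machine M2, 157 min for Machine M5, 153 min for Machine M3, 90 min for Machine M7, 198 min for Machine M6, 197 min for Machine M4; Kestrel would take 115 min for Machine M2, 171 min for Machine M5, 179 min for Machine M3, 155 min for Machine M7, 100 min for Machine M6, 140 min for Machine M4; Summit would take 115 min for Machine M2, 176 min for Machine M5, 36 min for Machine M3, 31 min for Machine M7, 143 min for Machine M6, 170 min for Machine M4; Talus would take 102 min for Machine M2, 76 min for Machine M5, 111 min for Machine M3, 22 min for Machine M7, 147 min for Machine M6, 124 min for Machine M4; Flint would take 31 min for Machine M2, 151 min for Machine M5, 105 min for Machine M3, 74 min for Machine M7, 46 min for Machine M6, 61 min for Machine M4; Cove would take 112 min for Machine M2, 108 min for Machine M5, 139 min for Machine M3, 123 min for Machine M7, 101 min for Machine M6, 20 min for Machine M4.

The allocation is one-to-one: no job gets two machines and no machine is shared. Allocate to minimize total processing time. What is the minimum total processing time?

Min total: 353 min

Optimal: Brightly→Machine M7 (90 min), Kestrel→Machine M6 (100 min), Summit→Machine M3 (36 min), Talus→Machine M5 (76 min), Flint→Machine M2 (31 min), Cove→Machine M4 (20 min) — total 90+100+36+76+31+20 = 353 min.
Next-best assignment: Brightly→Machine M5, Kestrel→Machine M6, Summit→Machine M3, Talus→Machine M7, Flint→Machine M2, Cove→Machine M4 = 366 min.
Swapping Cove↔Summit (Cove→Machine M3 139 min, Summit→Machine M4 170 min) adds 253.
No other one-to-one assignment undercuts 353 min.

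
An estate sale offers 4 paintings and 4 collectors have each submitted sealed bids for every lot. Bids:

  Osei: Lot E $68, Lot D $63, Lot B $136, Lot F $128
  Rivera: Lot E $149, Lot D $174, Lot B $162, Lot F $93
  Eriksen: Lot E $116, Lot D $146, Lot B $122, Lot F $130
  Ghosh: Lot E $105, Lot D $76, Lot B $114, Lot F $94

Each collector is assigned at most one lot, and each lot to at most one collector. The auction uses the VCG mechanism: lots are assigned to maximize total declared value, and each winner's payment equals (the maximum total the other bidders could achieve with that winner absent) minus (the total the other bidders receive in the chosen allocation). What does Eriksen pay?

Efficient allocation: Osei→Lot B ($136), Rivera→Lot D ($174), Eriksen→Lot F ($130), Ghosh→Lot E ($105); total welfare W = $545.
Eriksen receives Lot F at value $130, so the others get W − 130 = $415.
Without Eriksen: best allocation of the remaining 3 bidders over all 4 lots is Osei→Lot F ($128), Rivera→Lot D ($174), Ghosh→Lot B ($114), total $416.
VCG payment = (others' best without Eriksen) − (others' welfare with Eriksen) = 416 − 415 = $1.

Eriksen pays $1.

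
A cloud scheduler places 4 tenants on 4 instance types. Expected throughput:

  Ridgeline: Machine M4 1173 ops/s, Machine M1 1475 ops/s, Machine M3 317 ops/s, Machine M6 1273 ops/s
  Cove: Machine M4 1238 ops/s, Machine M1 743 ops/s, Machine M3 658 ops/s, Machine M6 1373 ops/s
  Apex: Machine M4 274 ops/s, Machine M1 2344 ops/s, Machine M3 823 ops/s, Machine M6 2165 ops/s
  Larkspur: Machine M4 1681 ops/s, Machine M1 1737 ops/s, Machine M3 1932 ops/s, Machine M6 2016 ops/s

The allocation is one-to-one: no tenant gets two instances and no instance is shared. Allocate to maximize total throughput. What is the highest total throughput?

Max total: 6822 ops/s

Treat this as an assignment problem: match each tenant to one instance.
Optimal: Ridgeline→Machine M4 (1173 ops/s), Cove→Machine M6 (1373 ops/s), Apex→Machine M1 (2344 ops/s), Larkspur→Machine M3 (1932 ops/s) — total 1173+1373+2344+1932 = 6822 ops/s.
Max-entry greedy (repeatedly take the single best remaining cell) gives 5915 ops/s, worse by 907.
Swapping Larkspur↔Ridgeline (Larkspur→Machine M4 1681 ops/s, Ridgeline→Machine M3 317 ops/s) loses 1107.
No other one-to-one assignment exceeds 6822 ops/s.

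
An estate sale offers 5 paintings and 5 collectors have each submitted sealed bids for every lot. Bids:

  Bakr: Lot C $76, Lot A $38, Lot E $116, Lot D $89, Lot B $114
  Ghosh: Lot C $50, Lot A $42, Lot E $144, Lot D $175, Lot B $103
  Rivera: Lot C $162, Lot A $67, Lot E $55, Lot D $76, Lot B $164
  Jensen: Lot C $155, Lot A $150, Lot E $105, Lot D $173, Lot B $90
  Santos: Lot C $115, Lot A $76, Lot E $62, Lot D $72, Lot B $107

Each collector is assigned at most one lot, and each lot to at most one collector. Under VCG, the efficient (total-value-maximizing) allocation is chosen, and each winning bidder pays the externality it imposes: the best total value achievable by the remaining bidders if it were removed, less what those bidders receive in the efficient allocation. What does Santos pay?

Santos pays $5.

Efficient allocation: Bakr→Lot E ($116), Ghosh→Lot D ($175), Rivera→Lot B ($164), Jensen→Lot A ($150), Santos→Lot C ($115); total welfare W = $720.
Santos receives Lot C at value $115, so the others get W − 115 = $605.
Without Santos: best allocation of the remaining 4 bidders over all 5 lots is Bakr→Lot E ($116), Ghosh→Lot D ($175), Rivera→Lot B ($164), Jensen→Lot C ($155), total $610.
VCG payment = (others' best without Santos) − (others' welfare with Santos) = 610 − 605 = $5.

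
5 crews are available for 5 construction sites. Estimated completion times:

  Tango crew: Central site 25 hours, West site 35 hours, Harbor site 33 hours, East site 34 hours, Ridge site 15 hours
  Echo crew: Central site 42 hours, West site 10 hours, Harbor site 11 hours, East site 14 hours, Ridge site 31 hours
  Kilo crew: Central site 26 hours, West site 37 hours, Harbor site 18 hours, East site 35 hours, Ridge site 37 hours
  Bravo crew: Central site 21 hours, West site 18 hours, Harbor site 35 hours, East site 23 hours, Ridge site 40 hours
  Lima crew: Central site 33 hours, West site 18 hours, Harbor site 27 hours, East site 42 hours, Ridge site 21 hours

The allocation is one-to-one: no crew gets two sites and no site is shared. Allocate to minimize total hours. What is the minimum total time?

Optimal: Tango crew→Ridge site (15 hours), Echo crew→East site (14 hours), Kilo crew→Harbor site (18 hours), Bravo crew→Central site (21 hours), Lima crew→West site (18 hours) — total 15+14+18+21+18 = 86 hours.
Row-greedy (each crew in turn takes its cheapest remaining site) gives 106 hours, worse by 20.
Checked against all permutations: 86 hours is optimal.

Minimum total: 86 hours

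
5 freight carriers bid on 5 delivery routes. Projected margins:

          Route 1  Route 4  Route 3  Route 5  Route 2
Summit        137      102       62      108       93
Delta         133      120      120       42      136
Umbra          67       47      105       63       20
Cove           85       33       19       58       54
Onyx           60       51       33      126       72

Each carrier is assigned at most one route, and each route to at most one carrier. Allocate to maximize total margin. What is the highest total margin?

Maximum total: $554k

Optimal: Summit→Route 4 ($102k), Delta→Route 2 ($136k), Umbra→Route 3 ($105k), Cove→Route 1 ($85k), Onyx→Route 5 ($126k) — total 102+136+105+85+126 = $554k.
Row-greedy (each carrier in turn takes its best remaining route) gives $487k, worse by 67.
Checked against all permutations: $554k is optimal.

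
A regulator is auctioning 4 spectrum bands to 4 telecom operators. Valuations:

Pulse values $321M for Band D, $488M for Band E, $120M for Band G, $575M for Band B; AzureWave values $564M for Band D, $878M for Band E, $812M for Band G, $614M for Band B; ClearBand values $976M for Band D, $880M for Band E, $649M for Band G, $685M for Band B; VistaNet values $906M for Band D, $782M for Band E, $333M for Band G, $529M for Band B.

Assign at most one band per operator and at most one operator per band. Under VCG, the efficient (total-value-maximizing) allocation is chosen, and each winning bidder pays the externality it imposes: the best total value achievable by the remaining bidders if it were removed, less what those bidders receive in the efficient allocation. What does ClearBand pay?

Efficient allocation: Pulse→Band B ($575M), AzureWave→Band G ($812M), ClearBand→Band E ($880M), VistaNet→Band D ($906M); total welfare W = $3173M.
ClearBand receives Band E at value $880M, so the others get W − 880 = $2293M.
Without ClearBand: best allocation of the remaining 3 bidders over all 4 bands is Pulse→Band B ($575M), AzureWave→Band E ($878M), VistaNet→Band D ($906M), total $2359M.
VCG payment = (others' best without ClearBand) − (others' welfare with ClearBand) = 2359 − 2293 = $66M.

ClearBand pays $66M.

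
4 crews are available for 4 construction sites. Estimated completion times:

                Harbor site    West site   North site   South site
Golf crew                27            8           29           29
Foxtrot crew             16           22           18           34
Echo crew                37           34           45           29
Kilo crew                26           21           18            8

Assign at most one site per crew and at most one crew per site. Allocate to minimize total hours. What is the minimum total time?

This is a one-to-one assignment (minimum-cost bipartite matching).
Optimal: Golf crew→West site (8 hours), Foxtrot crew→Harbor site (16 hours), Echo crew→South site (29 hours), Kilo crew→North site (18 hours) — total 8+16+29+18 = 71 hours.
Checked against all permutations: 71 hours is optimal.

Minimum total: 71 hours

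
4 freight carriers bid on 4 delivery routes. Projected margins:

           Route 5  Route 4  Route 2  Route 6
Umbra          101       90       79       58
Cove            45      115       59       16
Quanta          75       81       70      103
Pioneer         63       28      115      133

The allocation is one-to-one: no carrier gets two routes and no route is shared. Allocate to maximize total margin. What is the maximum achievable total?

Maximum total: $434k

This is the linear assignment problem.
Optimal: Umbra→Route 5 ($101k), Cove→Route 4 ($115k), Quanta→Route 6 ($103k), Pioneer→Route 2 ($115k) — total 101+115+103+115 = $434k.
Max-entry greedy (repeatedly take the single best remaining cell) gives $419k, worse by 15.
No other one-to-one assignment exceeds $434k.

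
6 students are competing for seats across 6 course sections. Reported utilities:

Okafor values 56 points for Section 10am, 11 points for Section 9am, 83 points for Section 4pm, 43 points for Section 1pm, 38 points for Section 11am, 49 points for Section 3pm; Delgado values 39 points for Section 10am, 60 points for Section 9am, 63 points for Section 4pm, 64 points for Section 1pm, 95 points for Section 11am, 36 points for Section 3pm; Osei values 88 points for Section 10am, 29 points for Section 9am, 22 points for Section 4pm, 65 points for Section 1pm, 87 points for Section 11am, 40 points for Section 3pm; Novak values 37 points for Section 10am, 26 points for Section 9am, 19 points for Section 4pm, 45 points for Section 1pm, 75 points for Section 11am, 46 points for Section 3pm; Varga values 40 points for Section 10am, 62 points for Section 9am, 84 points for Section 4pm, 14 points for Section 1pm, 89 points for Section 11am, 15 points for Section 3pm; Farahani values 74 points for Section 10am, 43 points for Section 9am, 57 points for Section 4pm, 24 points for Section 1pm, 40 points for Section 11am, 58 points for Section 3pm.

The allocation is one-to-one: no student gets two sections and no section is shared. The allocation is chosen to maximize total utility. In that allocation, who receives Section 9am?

Varga receives Section 9am.

Treat this as an assignment problem: match each student to one section.
Optimal: Okafor→Section 4pm (83 points), Delgado→Section 11am (95 points), Osei→Section 10am (88 points), Novak→Section 1pm (45 points), Varga→Section 9am (62 points), Farahani→Section 3pm (58 points) — total 83+95+88+45+62+58 = 431 points.
Max-entry greedy (repeatedly take the single best remaining cell) gives 381 points, worse by 50.
Next-best assignment: Okafor→Section 4pm, Delgado→Section 1pm, Osei→Section 10am, Novak→Section 11am, Varga→Section 9am, Farahani→Section 3pm = 430 points.
No other one-to-one assignment exceeds 431 points.
Varga's own top section is Section 11am (89 points), but forcing Varga→Section 11am and reassigning the rest optimally gives only 423 points — worse by 8.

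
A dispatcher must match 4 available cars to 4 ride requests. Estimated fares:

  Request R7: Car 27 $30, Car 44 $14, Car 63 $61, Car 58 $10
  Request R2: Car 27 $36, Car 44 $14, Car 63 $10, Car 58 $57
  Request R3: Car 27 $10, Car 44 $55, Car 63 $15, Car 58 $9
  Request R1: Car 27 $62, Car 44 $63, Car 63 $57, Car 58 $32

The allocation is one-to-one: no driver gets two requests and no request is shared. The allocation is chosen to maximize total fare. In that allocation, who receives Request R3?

Car 44 receives Request R3.

Optimal: Car 27→Request R1 ($62), Car 44→Request R3 ($55), Car 63→Request R7 ($61), Car 58→Request R2 ($57) — total 62+55+61+57 = $235.
Max-entry greedy (repeatedly take the single best remaining cell) gives $191, worse by 44.
Car 44's own top request is Request R1 ($63), but forcing Car 44→Request R1 and reassigning the rest optimally gives only $191 — worse by 44.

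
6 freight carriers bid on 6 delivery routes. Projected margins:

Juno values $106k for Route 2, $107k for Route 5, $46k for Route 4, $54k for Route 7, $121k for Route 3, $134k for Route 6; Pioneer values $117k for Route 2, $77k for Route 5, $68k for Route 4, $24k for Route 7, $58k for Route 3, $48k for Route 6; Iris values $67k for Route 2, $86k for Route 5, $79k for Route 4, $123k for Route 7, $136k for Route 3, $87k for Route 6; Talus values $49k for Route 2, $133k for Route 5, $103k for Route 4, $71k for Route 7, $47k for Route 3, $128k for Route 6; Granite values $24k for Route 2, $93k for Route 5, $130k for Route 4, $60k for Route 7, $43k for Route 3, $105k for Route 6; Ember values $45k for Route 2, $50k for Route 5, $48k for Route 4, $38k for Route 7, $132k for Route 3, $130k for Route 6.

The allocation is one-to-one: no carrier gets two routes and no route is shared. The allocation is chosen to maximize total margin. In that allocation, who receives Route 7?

Iris receives Route 7.

Optimal: Juno→Route 6 ($134k), Pioneer→Route 2 ($117k), Iris→Route 7 ($123k), Talus→Route 5 ($133k), Granite→Route 4 ($130k), Ember→Route 3 ($132k) — total 134+117+123+133+130+132 = $769k.
Row-greedy (each carrier in turn takes its best remaining route) gives $688k, worse by 81.
Next-best assignment: Juno→Route 3, Pioneer→Route 2, Iris→Route 7, Talus→Route 5, Granite→Route 4, Ember→Route 6 = $754k.
Iris's own top route is Route 3 ($136k), but forcing Iris→Route 3 and reassigning the rest optimally gives only $700k — worse by 69.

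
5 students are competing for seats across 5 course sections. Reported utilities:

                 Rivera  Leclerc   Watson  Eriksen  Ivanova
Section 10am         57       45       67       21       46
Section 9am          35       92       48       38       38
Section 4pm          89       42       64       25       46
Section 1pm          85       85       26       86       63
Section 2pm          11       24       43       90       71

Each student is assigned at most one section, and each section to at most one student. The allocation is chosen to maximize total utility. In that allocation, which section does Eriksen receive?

Treat this as an assignment problem: match each student to one section.
Optimal: Rivera→Section 4pm (89 points), Leclerc→Section 9am (92 points), Watson→Section 10am (67 points), Eriksen→Section 1pm (86 points), Ivanova→Section 2pm (71 points) — total 89+92+67+86+71 = 405 points.
Max-entry greedy (repeatedly take the single best remaining cell) gives 401 points, worse by 4.
Next-best assignment: Rivera→Section 4pm, Leclerc→Section 9am, Watson→Section 10am, Eriksen→Section 2pm, Ivanova→Section 1pm = 401 points.
Swapping Eriksen↔Rivera (Eriksen→Section 4pm 25 points, Rivera→Section 1pm 85 points) loses 65.
Eriksen's own top section is Section 2pm (90 points), but forcing Eriksen→Section 2pm and reassigning the rest optimally gives only 401 points — worse by 4.

Eriksen receives Section 1pm.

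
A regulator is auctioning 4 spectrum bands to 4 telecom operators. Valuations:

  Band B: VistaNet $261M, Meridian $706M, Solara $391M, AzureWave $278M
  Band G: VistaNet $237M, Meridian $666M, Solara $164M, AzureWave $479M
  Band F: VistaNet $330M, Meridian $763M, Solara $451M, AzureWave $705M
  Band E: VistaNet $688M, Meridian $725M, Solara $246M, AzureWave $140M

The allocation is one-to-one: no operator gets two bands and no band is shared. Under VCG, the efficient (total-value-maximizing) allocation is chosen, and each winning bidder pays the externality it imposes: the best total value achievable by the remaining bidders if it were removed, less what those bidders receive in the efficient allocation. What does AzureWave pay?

AzureWave pays $100M.

Efficient allocation: VistaNet→Band E ($688M), Meridian→Band G ($666M), Solara→Band B ($391M), AzureWave→Band F ($705M); total welfare W = $2450M.
AzureWave receives Band F at value $705M, so the others get W − 705 = $1745M.
Without AzureWave: best allocation of the remaining 3 bidders over all 4 bands is VistaNet→Band E ($688M), Meridian→Band B ($706M), Solara→Band F ($451M), total $1845M.
VCG payment = (others' best without AzureWave) − (others' welfare with AzureWave) = 1845 − 1745 = $100M.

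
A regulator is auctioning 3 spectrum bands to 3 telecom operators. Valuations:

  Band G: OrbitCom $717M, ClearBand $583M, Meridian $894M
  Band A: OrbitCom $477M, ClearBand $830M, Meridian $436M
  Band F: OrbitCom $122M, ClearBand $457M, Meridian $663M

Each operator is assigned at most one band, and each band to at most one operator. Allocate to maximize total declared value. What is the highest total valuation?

This is a one-to-one assignment (maximum-weight bipartite matching).
Optimal: OrbitCom→Band G ($717M), ClearBand→Band A ($830M), Meridian→Band F ($663M) — total 717+830+663 = $2210M.
Column-greedy (each band in turn goes to its best remaining operator) gives $1846M, worse by 364.
Swapping Meridian↔ClearBand (Meridian→Band A $436M, ClearBand→Band F $457M) loses 600.
Checked against all permutations: $2210M is optimal.

Maximum total: $2210M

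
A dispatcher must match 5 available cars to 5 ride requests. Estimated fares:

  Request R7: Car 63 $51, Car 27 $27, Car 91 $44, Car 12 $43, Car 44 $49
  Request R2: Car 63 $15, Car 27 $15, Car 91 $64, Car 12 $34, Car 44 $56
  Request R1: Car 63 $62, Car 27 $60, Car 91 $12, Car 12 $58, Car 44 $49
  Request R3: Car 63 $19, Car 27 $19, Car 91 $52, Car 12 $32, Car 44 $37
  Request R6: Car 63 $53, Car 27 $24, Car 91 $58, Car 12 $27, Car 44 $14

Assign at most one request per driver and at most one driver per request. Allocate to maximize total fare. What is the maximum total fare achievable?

Max total: $264

Optimal: Car 63→Request R6 ($53), Car 27→Request R1 ($60), Car 91→Request R3 ($52), Car 12→Request R7 ($43), Car 44→Request R2 ($56) — total 53+60+52+43+56 = $264.
Row-greedy (each driver in turn takes its best remaining request) gives $199, worse by 65.
Swapping Car 91↔Car 12 (Car 91→Request R7 $44, Car 12→Request R3 $32) loses 19.
No other one-to-one assignment exceeds $264.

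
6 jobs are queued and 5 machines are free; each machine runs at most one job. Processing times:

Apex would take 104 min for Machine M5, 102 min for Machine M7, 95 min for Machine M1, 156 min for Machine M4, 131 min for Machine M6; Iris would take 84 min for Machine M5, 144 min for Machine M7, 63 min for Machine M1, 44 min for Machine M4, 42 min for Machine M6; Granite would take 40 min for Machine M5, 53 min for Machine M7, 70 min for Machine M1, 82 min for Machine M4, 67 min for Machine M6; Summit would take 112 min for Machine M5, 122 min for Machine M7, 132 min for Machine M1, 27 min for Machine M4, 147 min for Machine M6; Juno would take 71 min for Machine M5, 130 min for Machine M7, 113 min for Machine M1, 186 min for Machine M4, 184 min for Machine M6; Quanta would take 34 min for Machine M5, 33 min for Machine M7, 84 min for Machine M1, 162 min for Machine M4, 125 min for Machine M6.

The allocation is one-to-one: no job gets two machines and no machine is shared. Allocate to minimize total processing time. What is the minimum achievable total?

Optimal: Granite→Machine M5 (40 min), Quanta→Machine M7 (33 min), Apex→Machine M1 (95 min), Summit→Machine M4 (27 min), Iris→Machine M6 (42 min) — total 40+33+95+27+42 = 237 min.
Next-best assignment: Juno→Machine M5, Quanta→Machine M7, Granite→Machine M1, Summit→Machine M4, Iris→Machine M6 = 243 min.
Swapping Granite↔Iris (Granite→Machine M6 67 min, Iris→Machine M5 84 min) adds 69.

Min total: 237 min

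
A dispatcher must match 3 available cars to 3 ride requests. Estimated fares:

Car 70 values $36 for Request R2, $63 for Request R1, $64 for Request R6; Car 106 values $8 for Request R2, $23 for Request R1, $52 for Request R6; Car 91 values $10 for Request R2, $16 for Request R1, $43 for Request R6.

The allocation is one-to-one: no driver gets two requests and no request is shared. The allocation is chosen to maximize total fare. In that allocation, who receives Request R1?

This is a one-to-one assignment (maximum-weight bipartite matching).
Optimal: Car 70→Request R1 ($63), Car 106→Request R6 ($52), Car 91→Request R2 ($10) — total 63+52+10 = $125.
Column-greedy (each request in turn goes to its best remaining driver) gives $102, worse by 23.
Car 70's own top request is Request R6 ($64), but forcing Car 70→Request R6 and reassigning the rest optimally gives only $97 — worse by 28.

Car 70 receives Request R1.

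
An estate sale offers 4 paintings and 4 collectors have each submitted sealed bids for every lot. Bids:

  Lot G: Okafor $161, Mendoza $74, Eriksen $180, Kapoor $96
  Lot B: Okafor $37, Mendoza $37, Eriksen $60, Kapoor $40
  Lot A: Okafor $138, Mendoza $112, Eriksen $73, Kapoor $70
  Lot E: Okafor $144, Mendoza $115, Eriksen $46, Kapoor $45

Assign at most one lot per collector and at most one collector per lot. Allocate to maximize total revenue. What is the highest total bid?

Maximum total: $476

Treat this as an assignment problem: match each collector to one lot.
Optimal: Okafor→Lot E ($144), Mendoza→Lot A ($112), Eriksen→Lot G ($180), Kapoor→Lot B ($40) — total 144+112+180+40 = $476.
Column-greedy (each lot in turn goes to its best remaining collector) gives $473, worse by 3.
Swapping Okafor↔Mendoza (Okafor→Lot A $138, Mendoza→Lot E $115) loses 3.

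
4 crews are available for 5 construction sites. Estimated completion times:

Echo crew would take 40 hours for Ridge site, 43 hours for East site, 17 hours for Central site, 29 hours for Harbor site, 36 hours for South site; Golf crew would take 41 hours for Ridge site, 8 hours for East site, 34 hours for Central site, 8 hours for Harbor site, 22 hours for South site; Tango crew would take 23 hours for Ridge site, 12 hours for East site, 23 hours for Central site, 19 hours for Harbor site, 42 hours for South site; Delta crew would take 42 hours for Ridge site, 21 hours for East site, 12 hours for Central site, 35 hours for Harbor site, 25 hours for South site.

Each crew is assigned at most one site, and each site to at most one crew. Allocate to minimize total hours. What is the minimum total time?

This is the linear assignment problem.
Optimal: Echo crew→Central site (17 hours), Golf crew→Harbor site (8 hours), Tango crew→East site (12 hours), Delta crew→South site (25 hours) — total 17+8+12+25 = 62 hours.
Column-greedy (each site in turn goes to its cheapest remaining crew) gives 72 hours, worse by 10.

Min total: 62 hours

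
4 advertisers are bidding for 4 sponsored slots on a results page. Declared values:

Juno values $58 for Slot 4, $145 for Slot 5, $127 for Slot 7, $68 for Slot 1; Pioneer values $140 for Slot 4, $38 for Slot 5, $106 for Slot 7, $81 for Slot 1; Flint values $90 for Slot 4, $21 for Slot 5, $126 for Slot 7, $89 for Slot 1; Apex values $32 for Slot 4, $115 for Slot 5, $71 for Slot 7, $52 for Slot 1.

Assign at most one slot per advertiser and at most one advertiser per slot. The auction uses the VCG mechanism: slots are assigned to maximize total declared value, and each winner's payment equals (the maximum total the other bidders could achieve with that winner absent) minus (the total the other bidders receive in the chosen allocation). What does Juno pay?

Efficient allocation: Juno→Slot 7 ($127), Pioneer→Slot 4 ($140), Flint→Slot 1 ($89), Apex→Slot 5 ($115); total welfare W = $471.
Juno receives Slot 7 at value $127, so the others get W − 127 = $344.
Without Juno: best allocation of the remaining 3 bidders over all 4 slots is Pioneer→Slot 4 ($140), Flint→Slot 7 ($126), Apex→Slot 5 ($115), total $381.
VCG payment = (others' best without Juno) − (others' welfare with Juno) = 381 − 344 = $37.

Juno pays $37.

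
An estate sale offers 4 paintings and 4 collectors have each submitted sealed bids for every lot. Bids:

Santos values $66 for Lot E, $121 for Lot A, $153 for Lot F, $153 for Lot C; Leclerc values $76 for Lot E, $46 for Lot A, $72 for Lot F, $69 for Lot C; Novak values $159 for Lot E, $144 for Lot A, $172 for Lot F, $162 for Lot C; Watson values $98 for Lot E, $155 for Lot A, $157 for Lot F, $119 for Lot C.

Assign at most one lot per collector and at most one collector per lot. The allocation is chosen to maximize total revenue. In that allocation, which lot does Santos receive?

Optimal: Santos→Lot C ($153), Leclerc→Lot E ($76), Novak→Lot F ($172), Watson→Lot A ($155) — total 153+76+172+155 = $556.
Column-greedy (each lot in turn goes to its best remaining collector) gives $536, worse by 20.
Santos's own top lot is Lot F ($153), but forcing Santos→Lot F and reassigning the rest optimally gives only $546 — worse by 10.

Santos receives Lot C.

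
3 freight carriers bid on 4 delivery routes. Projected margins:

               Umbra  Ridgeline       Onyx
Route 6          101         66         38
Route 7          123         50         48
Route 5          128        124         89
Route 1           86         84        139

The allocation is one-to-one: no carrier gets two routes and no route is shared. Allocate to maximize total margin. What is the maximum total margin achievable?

Maximum total: $386k

This is a one-to-one assignment (maximum-weight bipartite matching).
Optimal: Umbra→Route 7 ($123k), Ridgeline→Route 5 ($124k), Onyx→Route 1 ($139k) — total 123+124+139 = $386k.
Column-greedy (each route in turn goes to its best remaining carrier) gives $240k, worse by 146.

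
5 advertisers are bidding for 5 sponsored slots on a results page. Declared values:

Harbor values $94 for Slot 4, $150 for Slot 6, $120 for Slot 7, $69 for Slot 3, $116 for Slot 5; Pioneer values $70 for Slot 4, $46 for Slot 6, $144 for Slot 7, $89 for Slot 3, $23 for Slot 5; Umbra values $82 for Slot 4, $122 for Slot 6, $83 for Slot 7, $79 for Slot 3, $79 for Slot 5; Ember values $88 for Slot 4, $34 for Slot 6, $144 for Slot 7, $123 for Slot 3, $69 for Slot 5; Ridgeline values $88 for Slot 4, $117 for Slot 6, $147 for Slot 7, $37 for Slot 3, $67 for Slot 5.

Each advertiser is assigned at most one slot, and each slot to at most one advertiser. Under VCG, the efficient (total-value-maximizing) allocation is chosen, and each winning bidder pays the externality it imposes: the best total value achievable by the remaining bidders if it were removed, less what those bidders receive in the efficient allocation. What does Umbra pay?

Efficient allocation: Harbor→Slot 5 ($116), Pioneer→Slot 7 ($144), Umbra→Slot 6 ($122), Ember→Slot 3 ($123), Ridgeline→Slot 4 ($88); total welfare W = $593.
Umbra receives Slot 6 at value $122, so the others get W − 122 = $471.
Without Umbra: best allocation of the remaining 4 bidders over all 5 slots is Harbor→Slot 6 ($150), Pioneer→Slot 7 ($144), Ember→Slot 3 ($123), Ridgeline→Slot 4 ($88), total $505.
VCG payment = (others' best without Umbra) − (others' welfare with Umbra) = 505 − 471 = $34.

Umbra pays $34.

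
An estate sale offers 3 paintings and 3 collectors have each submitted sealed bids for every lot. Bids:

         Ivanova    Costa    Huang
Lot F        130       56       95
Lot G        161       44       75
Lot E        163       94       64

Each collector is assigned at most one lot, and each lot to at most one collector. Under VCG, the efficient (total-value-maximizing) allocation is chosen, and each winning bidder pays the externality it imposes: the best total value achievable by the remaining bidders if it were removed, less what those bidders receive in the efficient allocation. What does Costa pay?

Costa pays $2.

Efficient allocation: Ivanova→Lot G ($161), Costa→Lot E ($94), Huang→Lot F ($95); total welfare W = $350.
Costa receives Lot E at value $94, so the others get W − 94 = $256.
Without Costa: best allocation of the remaining 2 bidders over all 3 lots is Ivanova→Lot E ($163), Huang→Lot F ($95), total $258.
VCG payment = (others' best without Costa) − (others' welfare with Costa) = 258 − 256 = $2.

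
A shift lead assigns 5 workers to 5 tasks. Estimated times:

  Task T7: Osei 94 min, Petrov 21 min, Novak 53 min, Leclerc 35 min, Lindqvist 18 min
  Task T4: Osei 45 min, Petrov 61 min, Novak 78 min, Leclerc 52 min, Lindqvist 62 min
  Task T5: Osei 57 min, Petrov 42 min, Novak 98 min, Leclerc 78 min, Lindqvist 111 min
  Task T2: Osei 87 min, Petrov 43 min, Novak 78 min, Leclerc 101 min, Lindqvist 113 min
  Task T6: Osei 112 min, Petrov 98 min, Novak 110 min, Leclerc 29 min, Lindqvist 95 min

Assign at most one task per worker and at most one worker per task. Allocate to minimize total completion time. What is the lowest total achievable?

Optimal: Osei→Task T4 (45 min), Petrov→Task T5 (42 min), Novak→Task T2 (78 min), Leclerc→Task T6 (29 min), Lindqvist→Task T7 (18 min) — total 45+42+78+29+18 = 212 min.
Row-greedy (each worker in turn takes its cheapest remaining task) gives 284 min, worse by 72.
Every other assignment is strictly worse.

Minimum total: 212 min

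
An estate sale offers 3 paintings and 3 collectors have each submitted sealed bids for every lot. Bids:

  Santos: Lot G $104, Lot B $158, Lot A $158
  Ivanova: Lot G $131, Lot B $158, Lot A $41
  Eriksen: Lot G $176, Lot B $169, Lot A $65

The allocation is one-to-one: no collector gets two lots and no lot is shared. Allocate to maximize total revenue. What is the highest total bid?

Maximum total: $492

This is the linear assignment problem.
Optimal: Santos→Lot A ($158), Ivanova→Lot B ($158), Eriksen→Lot G ($176) — total 158+158+176 = $492.
Max-entry greedy (repeatedly take the single best remaining cell) gives $375, worse by 117.
Next-best assignment: Santos→Lot A, Ivanova→Lot G, Eriksen→Lot B = $458.
Checked against all permutations: $492 is optimal.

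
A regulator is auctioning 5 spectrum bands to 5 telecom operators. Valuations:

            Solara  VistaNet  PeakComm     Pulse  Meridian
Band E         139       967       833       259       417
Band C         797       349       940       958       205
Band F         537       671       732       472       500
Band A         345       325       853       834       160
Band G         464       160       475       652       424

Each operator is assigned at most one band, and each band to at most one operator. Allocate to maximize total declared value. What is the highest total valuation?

This is the linear assignment problem.
Optimal: Solara→Band C ($797M), VistaNet→Band E ($967M), PeakComm→Band A ($853M), Pulse→Band G ($652M), Meridian→Band F ($500M) — total 797+967+853+652+500 = $3769M.
Max-entry greedy (repeatedly take the single best remaining cell) gives $3739M, worse by 30.
Next-best assignment: Solara→Band C, VistaNet→Band E, PeakComm→Band F, Pulse→Band A, Meridian→Band G = $3754M.

Maximum total: $3769M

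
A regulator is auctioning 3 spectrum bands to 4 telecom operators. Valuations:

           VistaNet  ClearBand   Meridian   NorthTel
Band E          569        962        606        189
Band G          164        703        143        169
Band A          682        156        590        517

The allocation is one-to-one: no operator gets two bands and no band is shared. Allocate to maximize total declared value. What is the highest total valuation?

Max total: $1991M

Optimal: Meridian→Band E ($606M), ClearBand→Band G ($703M), VistaNet→Band A ($682M) — total 606+703+682 = $1991M.
Column-greedy (each band in turn goes to its best remaining operator) gives $1813M, worse by 178.
Swapping Meridian↔VistaNet (Meridian→Band A $590M, VistaNet→Band E $569M) loses 129.
Every other assignment is strictly worse.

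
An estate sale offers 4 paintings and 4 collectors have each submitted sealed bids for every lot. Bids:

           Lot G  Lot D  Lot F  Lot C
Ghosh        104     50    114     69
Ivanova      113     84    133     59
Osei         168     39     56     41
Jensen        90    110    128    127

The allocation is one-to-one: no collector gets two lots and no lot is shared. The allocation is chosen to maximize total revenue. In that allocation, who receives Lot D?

Treat this as an assignment problem: match each collector to one lot.
Optimal: Ghosh→Lot F ($114), Ivanova→Lot D ($84), Osei→Lot G ($168), Jensen→Lot C ($127) — total 114+84+168+127 = $493.
Column-greedy (each lot in turn goes to its best remaining collector) gives $480, worse by 13.
Swapping Jensen↔Ghosh (Jensen→Lot F $128, Ghosh→Lot C $69) loses 44.
Checked against all permutations: $493 is optimal.
Ivanova's own top lot is Lot F ($133), but forcing Ivanova→Lot F and reassigning the rest optimally gives only $480 — worse by 13.

Ivanova receives Lot D.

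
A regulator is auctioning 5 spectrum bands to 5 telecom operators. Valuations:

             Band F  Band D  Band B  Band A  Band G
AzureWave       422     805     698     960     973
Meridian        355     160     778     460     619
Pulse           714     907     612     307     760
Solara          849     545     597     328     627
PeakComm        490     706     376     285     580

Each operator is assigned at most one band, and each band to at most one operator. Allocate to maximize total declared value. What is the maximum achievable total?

Treat this as an assignment problem: match each operator to one band.
Optimal: AzureWave→Band A ($960M), Meridian→Band B ($778M), Pulse→Band D ($907M), Solara→Band F ($849M), PeakComm→Band G ($580M) — total 960+778+907+849+580 = $4074M.
Row-greedy (each operator in turn takes its best remaining band) gives $3792M, worse by 282.
Checked against all permutations: $4074M is optimal.

Max total: $4074M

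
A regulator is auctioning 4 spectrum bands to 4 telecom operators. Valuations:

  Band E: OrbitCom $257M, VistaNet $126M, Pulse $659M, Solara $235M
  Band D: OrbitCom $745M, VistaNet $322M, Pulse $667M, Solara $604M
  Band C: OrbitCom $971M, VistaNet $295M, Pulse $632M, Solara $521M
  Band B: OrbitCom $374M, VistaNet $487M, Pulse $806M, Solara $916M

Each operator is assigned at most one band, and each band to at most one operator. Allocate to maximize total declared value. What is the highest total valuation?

Maximum total: $2868M

Optimal: OrbitCom→Band C ($971M), VistaNet→Band D ($322M), Pulse→Band E ($659M), Solara→Band B ($916M) — total 971+322+659+916 = $2868M.
Next-best assignment: OrbitCom→Band C, VistaNet→Band B, Pulse→Band E, Solara→Band D = $2721M.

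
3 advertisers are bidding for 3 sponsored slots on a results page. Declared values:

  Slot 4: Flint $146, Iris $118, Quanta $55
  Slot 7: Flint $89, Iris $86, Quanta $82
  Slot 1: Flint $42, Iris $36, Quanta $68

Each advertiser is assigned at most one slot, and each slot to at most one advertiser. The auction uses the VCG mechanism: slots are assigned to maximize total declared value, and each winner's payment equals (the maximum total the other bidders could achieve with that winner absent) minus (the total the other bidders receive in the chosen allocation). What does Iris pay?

Iris pays $14.

Efficient allocation: Flint→Slot 4 ($146), Iris→Slot 7 ($86), Quanta→Slot 1 ($68); total welfare W = $300.
Iris receives Slot 7 at value $86, so the others get W − 86 = $214.
Without Iris: best allocation of the remaining 2 bidders over all 3 slots is Flint→Slot 4 ($146), Quanta→Slot 7 ($82), total $228.
VCG payment = (others' best without Iris) − (others' welfare with Iris) = 228 − 214 = $14.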